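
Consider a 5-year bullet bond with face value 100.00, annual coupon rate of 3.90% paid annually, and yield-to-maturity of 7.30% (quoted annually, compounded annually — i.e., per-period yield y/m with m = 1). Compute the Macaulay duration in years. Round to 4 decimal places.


Coupon per period c = face * coupon_rate / m = 3.900000
Periods per year m = 1; per-period yield y/m = 0.073000
Number of cashflows N = 5
Cashflows (t years, CF_t, discount factor 1/(1+y/m)^(m*t), PV):
  t = 1.0000: CF_t = 3.900000, DF = 0.931966, PV = 3.634669
  t = 2.0000: CF_t = 3.900000, DF = 0.868561, PV = 3.387390
  t = 3.0000: CF_t = 3.900000, DF = 0.809470, PV = 3.156934
  t = 4.0000: CF_t = 3.900000, DF = 0.754399, PV = 2.942156
  t = 5.0000: CF_t = 103.900000, DF = 0.703075, PV = 73.049448
Price P = sum_t PV_t = 86.170596
Macaulay numerator sum_t t * PV_t:
  t * PV_t at t = 1.0000: 3.634669
  t * PV_t at t = 2.0000: 6.774779
  t * PV_t at t = 3.0000: 9.470801
  t * PV_t at t = 4.0000: 11.768625
  t * PV_t at t = 5.0000: 365.247239
Macaulay duration D = (sum_t t * PV_t) / P = 396.896113 / 86.170596 = 4.605934

Answer: Macaulay duration = 4.6059 years


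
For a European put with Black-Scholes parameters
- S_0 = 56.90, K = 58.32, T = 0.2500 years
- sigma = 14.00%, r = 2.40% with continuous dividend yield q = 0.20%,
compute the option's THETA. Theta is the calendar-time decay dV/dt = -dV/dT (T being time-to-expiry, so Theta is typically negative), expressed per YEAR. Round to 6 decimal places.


Answer: Theta = -2.290619

Derivation:
d1 = -0.2385678081; d2 = -0.3085678081
phi(d1) = 0.3877494743; exp(-qT) = 0.9995001250; exp(-rT) = 0.9940179641
Theta = -S*exp(-qT)*phi(d1)*sigma/(2*sqrt(T)) + r*K*exp(-rT)*N(-d2) - q*S*exp(-qT)*N(-d1)
N(-d1) = 0.5942796351; N(-d2) = 0.6211748440; sqrt(T) = 0.5000000000
Term 1 = -56.9000 * 0.9995001250 * 0.3877494743 * 0.1400 / (2 * 0.5000000000) = -3.0872682922
Term 2 = 0.0240 * 58.3200 * 0.9940179641 * 0.6211748440 = 0.8642449484
Term 3 = -0.0020 * 56.9000 * 0.9995001250 * 0.5942796351 = -0.0675952164
Theta = -3.0872682922 + (0.8642449484) + (-0.0675952164) = -2.290619


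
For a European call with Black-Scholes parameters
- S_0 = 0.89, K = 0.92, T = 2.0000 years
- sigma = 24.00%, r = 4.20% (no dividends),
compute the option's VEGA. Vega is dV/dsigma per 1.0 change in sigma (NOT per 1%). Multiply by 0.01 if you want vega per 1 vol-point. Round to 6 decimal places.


d1 = 0.3195173734; d2 = -0.0198938816
phi(d1) = 0.3790890242; exp(-qT) = 1.0000000000; exp(-rT) = 0.9194312561
Vega = S * exp(-qT) * phi(d1) * sqrt(T) = 0.8900 * 1.0000000000 * 0.3790890242 * 1.4142135624 = 0.477140

Answer: Vega = 0.477140


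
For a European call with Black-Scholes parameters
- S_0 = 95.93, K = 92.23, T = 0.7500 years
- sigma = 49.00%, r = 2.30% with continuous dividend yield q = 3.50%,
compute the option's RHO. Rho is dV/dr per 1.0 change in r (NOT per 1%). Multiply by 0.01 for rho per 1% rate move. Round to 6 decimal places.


d1 = 0.2836576110; d2 = -0.1406948369
phi(d1) = 0.3832110668; exp(-qT) = 0.9740915363; exp(-rT) = 0.9828979294
N(d2) = 0.4440555121
Rho = K*T*exp(-rT)*N(d2) = 92.2300 * 0.7500 * 0.9828979294 * 0.4440555121 = 30.191115

Answer: Rho = 30.191115


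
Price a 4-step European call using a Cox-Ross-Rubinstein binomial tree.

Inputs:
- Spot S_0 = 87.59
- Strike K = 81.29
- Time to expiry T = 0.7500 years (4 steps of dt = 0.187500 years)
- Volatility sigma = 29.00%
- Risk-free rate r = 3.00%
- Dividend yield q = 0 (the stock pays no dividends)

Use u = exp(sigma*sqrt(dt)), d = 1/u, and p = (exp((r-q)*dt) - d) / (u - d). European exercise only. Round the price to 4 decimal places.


Answer: Price = V(0,0) = 13.2944

Derivation:
dt = T/N = 0.187500
u = exp(sigma*sqrt(dt)) = 1.133799; d = 1/u = 0.881991
p = (exp((r-q)*dt) - d) / (u - d) = 0.491049
Discount per step: exp(-r*dt) = 0.994391
Stock lattice S(k, i) with i counting down-moves:
  k=0: S(0,0) = 87.5900
  k=1: S(1,0) = 99.3094; S(1,1) = 77.2536
  k=2: S(2,0) = 112.5969; S(2,1) = 87.5900; S(2,2) = 68.1369
  k=3: S(3,0) = 127.6622; S(3,1) = 99.3094; S(3,2) = 77.2536; S(3,3) = 60.0962
  k=4: S(4,0) = 144.7433; S(4,1) = 112.5969; S(4,2) = 87.5900; S(4,3) = 68.1369; S(4,4) = 53.0043
Terminal payoffs V(N, i) = max(S_T - K, 0):
  V(4,0) = 63.453263; V(4,1) = 31.306902; V(4,2) = 6.300000; V(4,3) = 0.000000; V(4,4) = 0.000000
Backward induction: V(k, i) = exp(-r*dt) * [p * V(k+1, i) + (1-p) * V(k+1, i+1)].
  V(3,0) = exp(-r*dt) * [p*63.453263 + (1-p)*31.306902] = 46.828195
  V(3,1) = exp(-r*dt) * [p*31.306902 + (1-p)*6.300000] = 18.475401
  V(3,2) = exp(-r*dt) * [p*6.300000 + (1-p)*0.000000] = 3.076257
  V(3,3) = exp(-r*dt) * [p*0.000000 + (1-p)*0.000000] = 0.000000
  V(2,0) = exp(-r*dt) * [p*46.828195 + (1-p)*18.475401] = 32.216290
  V(2,1) = exp(-r*dt) * [p*18.475401 + (1-p)*3.076257] = 10.578323
  V(2,2) = exp(-r*dt) * [p*3.076257 + (1-p)*0.000000] = 1.502120
  V(1,0) = exp(-r*dt) * [p*32.216290 + (1-p)*10.578323] = 21.084693
  V(1,1) = exp(-r*dt) * [p*10.578323 + (1-p)*1.502120] = 5.925557
  V(0,0) = exp(-r*dt) * [p*21.084693 + (1-p)*5.925557] = 13.294446


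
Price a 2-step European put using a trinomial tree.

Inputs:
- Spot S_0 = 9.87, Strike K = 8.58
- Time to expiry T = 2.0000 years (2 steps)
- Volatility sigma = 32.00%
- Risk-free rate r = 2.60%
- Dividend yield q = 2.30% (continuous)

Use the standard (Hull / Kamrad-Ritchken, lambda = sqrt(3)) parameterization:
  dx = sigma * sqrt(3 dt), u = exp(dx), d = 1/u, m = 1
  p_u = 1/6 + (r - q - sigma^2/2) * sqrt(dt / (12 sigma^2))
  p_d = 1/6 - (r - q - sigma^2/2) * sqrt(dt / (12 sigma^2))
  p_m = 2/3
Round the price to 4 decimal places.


dt = T/N = 1.000000; dx = sigma*sqrt(3*dt) = 0.554256
u = exp(dx) = 1.740646; d = 1/u = 0.574499
p_u = 0.123185, p_m = 0.666667, p_d = 0.210148
Discount per step: exp(-r*dt) = 0.974335
Stock lattice S(k, j) with j the centered position index:
  k=0: S(0,+0) = 9.8700
  k=1: S(1,-1) = 5.6703; S(1,+0) = 9.8700; S(1,+1) = 17.1802
  k=2: S(2,-2) = 3.2576; S(2,-1) = 5.6703; S(2,+0) = 9.8700; S(2,+1) = 17.1802; S(2,+2) = 29.9046
Terminal payoffs V(N, j) = max(K - S_T, 0):
  V(2,-2) = 5.322411; V(2,-1) = 2.909691; V(2,+0) = 0.000000; V(2,+1) = 0.000000; V(2,+2) = 0.000000
Backward induction: V(k, j) = exp(-r*dt) * [p_u * V(k+1, j+1) + p_m * V(k+1, j) + p_d * V(k+1, j-1)]
  V(1,-1) = exp(-r*dt) * [p_u*0.000000 + p_m*2.909691 + p_d*5.322411] = 2.979799
  V(1,+0) = exp(-r*dt) * [p_u*0.000000 + p_m*0.000000 + p_d*2.909691] = 0.595774
  V(1,+1) = exp(-r*dt) * [p_u*0.000000 + p_m*0.000000 + p_d*0.000000] = 0.000000
  V(0,+0) = exp(-r*dt) * [p_u*0.000000 + p_m*0.595774 + p_d*2.979799] = 0.997117

Answer: Price = V(0,0) = 0.9971


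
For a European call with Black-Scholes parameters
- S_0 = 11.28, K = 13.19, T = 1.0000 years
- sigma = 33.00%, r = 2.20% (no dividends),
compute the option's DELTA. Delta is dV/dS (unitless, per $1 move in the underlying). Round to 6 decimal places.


Answer: Delta = 0.404252

Derivation:
d1 = -0.2423567293; d2 = -0.5723567293
phi(d1) = 0.3873963595; exp(-qT) = 1.0000000000; exp(-rT) = 0.9782402351
N(d1) = 0.4042518800
Delta = exp(-qT) * N(d1) = 1.0000000000 * 0.4042518800 = 0.404252


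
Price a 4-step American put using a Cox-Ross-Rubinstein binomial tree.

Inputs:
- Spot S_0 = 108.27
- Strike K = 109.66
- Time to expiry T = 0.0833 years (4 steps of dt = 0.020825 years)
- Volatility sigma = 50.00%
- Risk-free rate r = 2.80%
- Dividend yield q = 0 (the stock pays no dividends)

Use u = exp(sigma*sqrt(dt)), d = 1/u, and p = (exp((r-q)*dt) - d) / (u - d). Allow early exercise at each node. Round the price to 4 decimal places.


Answer: Price = V(0,0) = 6.7541

Derivation:
dt = T/N = 0.020825
u = exp(sigma*sqrt(dt)) = 1.074821; d = 1/u = 0.930387
p = (exp((r-q)*dt) - d) / (u - d) = 0.486008
Discount per step: exp(-r*dt) = 0.999417
Stock lattice S(k, i) with i counting down-moves:
  k=0: S(0,0) = 108.2700
  k=1: S(1,0) = 116.3709; S(1,1) = 100.7330
  k=2: S(2,0) = 125.0779; S(2,1) = 108.2700; S(2,2) = 93.7207
  k=3: S(3,0) = 134.4364; S(3,1) = 116.3709; S(3,2) = 100.7330; S(3,3) = 87.1966
  k=4: S(4,0) = 144.4951; S(4,1) = 125.0779; S(4,2) = 108.2700; S(4,3) = 93.7207; S(4,4) = 81.1266
Terminal payoffs V(N, i) = max(K - S_T, 0):
  V(4,0) = 0.000000; V(4,1) = 0.000000; V(4,2) = 1.390000; V(4,3) = 15.939269; V(4,4) = 28.533415
Backward induction: V(k, i) = exp(-r*dt) * [p * V(k+1, i) + (1-p) * V(k+1, i+1)]; then take max(V_cont, immediate exercise) for American.
  V(3,0) = exp(-r*dt) * [p*0.000000 + (1-p)*0.000000] = 0.000000; exercise = 0.000000; V(3,0) = max -> 0.000000
  V(3,1) = exp(-r*dt) * [p*0.000000 + (1-p)*1.390000] = 0.714033; exercise = 0.000000; V(3,1) = max -> 0.714033
  V(3,2) = exp(-r*dt) * [p*1.390000 + (1-p)*15.939269] = 8.863045; exercise = 8.926969; V(3,2) = max -> 8.926969
  V(3,3) = exp(-r*dt) * [p*15.939269 + (1-p)*28.533415] = 22.399500; exercise = 22.463424; V(3,3) = max -> 22.463424
  V(2,0) = exp(-r*dt) * [p*0.000000 + (1-p)*0.714033] = 0.366794; exercise = 0.000000; V(2,0) = max -> 0.366794
  V(2,1) = exp(-r*dt) * [p*0.714033 + (1-p)*8.926969] = 4.932543; exercise = 1.390000; V(2,1) = max -> 4.932543
  V(2,2) = exp(-r*dt) * [p*8.926969 + (1-p)*22.463424] = 15.875345; exercise = 15.939269; V(2,2) = max -> 15.939269
  V(1,0) = exp(-r*dt) * [p*0.366794 + (1-p)*4.932543] = 2.711973; exercise = 0.000000; V(1,0) = max -> 2.711973
  V(1,1) = exp(-r*dt) * [p*4.932543 + (1-p)*15.939269] = 10.583744; exercise = 8.926969; V(1,1) = max -> 10.583744
  V(0,0) = exp(-r*dt) * [p*2.711973 + (1-p)*10.583744] = 6.754064; exercise = 1.390000; V(0,0) = max -> 6.754064


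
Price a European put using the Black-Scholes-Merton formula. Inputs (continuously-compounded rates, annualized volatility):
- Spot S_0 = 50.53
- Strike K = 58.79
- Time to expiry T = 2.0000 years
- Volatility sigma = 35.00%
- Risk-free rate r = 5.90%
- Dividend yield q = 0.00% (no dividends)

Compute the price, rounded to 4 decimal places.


Answer: Price = 10.9254

Derivation:
d1 = (ln(S/K) + (r - q + 0.5*sigma^2) * T) / (sigma * sqrt(T)) = 0.17999998
d2 = d1 - sigma * sqrt(T) = -0.31497476
exp(-rT) = 0.88869605; exp(-qT) = 1.00000000
P = K * exp(-rT) * N(-d2) - S_0 * exp(-qT) * N(-d1)
N(-d1) = 0.42857629; N(-d2) = 0.62360959
P = 58.7900 * 0.88869605 * 0.62360959 - 50.5300 * 1.00000000 * 0.42857629 = 10.9254


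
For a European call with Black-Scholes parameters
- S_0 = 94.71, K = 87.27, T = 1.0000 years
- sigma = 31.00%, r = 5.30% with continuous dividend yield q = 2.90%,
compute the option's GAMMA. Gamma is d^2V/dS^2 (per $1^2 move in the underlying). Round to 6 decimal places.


d1 = 0.4963317099; d2 = 0.1863317099
phi(d1) = 0.3527092851; exp(-qT) = 0.9714164645; exp(-rT) = 0.9483800125
Gamma = exp(-qT) * phi(d1) / (S * sigma * sqrt(T)) = 0.9714164645 * 0.3527092851 / (94.7100 * 0.3100 * 1.0000000000) = 0.011670

Answer: Gamma = 0.011670


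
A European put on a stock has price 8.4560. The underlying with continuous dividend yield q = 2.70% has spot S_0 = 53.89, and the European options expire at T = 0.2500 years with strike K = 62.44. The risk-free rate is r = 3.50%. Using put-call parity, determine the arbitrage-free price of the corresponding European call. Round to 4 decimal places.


Put-call parity: C - P = S_0 * exp(-qT) - K * exp(-rT).
S_0 * exp(-qT) = 53.8900 * 0.99327273 = 53.52746742
K * exp(-rT) = 62.4400 * 0.99128817 = 61.89603332
C = P + S*exp(-qT) - K*exp(-rT)
C = 8.4560 + 53.52746742 - 61.89603332 = 0.0874

Answer: Call price = 0.0874


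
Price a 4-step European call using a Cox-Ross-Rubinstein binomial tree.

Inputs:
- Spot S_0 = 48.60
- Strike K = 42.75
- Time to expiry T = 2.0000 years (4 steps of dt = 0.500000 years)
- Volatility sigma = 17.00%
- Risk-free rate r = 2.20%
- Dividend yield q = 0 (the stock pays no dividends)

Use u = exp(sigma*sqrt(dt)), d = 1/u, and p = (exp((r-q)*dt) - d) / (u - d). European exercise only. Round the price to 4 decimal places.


dt = T/N = 0.500000
u = exp(sigma*sqrt(dt)) = 1.127732; d = 1/u = 0.886736
p = (exp((r-q)*dt) - d) / (u - d) = 0.515880
Discount per step: exp(-r*dt) = 0.989060
Stock lattice S(k, i) with i counting down-moves:
  k=0: S(0,0) = 48.6000
  k=1: S(1,0) = 54.8078; S(1,1) = 43.0954
  k=2: S(2,0) = 61.8084; S(2,1) = 48.6000; S(2,2) = 38.2142
  k=3: S(3,0) = 69.7033; S(3,1) = 54.8078; S(3,2) = 43.0954; S(3,3) = 33.8859
  k=4: S(4,0) = 78.6066; S(4,1) = 61.8084; S(4,2) = 48.6000; S(4,3) = 38.2142; S(4,4) = 30.0478
Terminal payoffs V(N, i) = max(S_T - K, 0):
  V(4,0) = 35.856637; V(4,1) = 19.058435; V(4,2) = 5.850000; V(4,3) = 0.000000; V(4,4) = 0.000000
Backward induction: V(k, i) = exp(-r*dt) * [p * V(k+1, i) + (1-p) * V(k+1, i+1)].
  V(3,0) = exp(-r*dt) * [p*35.856637 + (1-p)*19.058435] = 27.420996
  V(3,1) = exp(-r*dt) * [p*19.058435 + (1-p)*5.850000] = 12.525427
  V(3,2) = exp(-r*dt) * [p*5.850000 + (1-p)*0.000000] = 2.984883
  V(3,3) = exp(-r*dt) * [p*0.000000 + (1-p)*0.000000] = 0.000000
  V(2,0) = exp(-r*dt) * [p*27.420996 + (1-p)*12.525427] = 19.988664
  V(2,1) = exp(-r*dt) * [p*12.525427 + (1-p)*2.984883] = 7.820163
  V(2,2) = exp(-r*dt) * [p*2.984883 + (1-p)*0.000000] = 1.522996
  V(1,0) = exp(-r*dt) * [p*19.988664 + (1-p)*7.820163] = 13.943425
  V(1,1) = exp(-r*dt) * [p*7.820163 + (1-p)*1.522996] = 4.719379
  V(0,0) = exp(-r*dt) * [p*13.943425 + (1-p)*4.719379] = 9.374195

Answer: Price = V(0,0) = 9.3742


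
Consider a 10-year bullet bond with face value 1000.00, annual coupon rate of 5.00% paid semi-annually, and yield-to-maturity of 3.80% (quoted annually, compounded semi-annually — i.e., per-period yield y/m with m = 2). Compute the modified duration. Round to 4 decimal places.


Answer: Modified duration = 7.9479

Derivation:
Coupon per period c = face * coupon_rate / m = 25.000000
Periods per year m = 2; per-period yield y/m = 0.019000
Number of cashflows N = 20
Cashflows (t years, CF_t, discount factor 1/(1+y/m)^(m*t), PV):
  t = 0.5000: CF_t = 25.000000, DF = 0.981354, PV = 24.533857
  t = 1.0000: CF_t = 25.000000, DF = 0.963056, PV = 24.076405
  t = 1.5000: CF_t = 25.000000, DF = 0.945099, PV = 23.627483
  t = 2.0000: CF_t = 25.000000, DF = 0.927477, PV = 23.186931
  t = 2.5000: CF_t = 25.000000, DF = 0.910184, PV = 22.754594
  t = 3.0000: CF_t = 25.000000, DF = 0.893213, PV = 22.330318
  t = 3.5000: CF_t = 25.000000, DF = 0.876558, PV = 21.913953
  t = 4.0000: CF_t = 25.000000, DF = 0.860214, PV = 21.505351
  t = 4.5000: CF_t = 25.000000, DF = 0.844175, PV = 21.104368
  t = 5.0000: CF_t = 25.000000, DF = 0.828434, PV = 20.710862
  t = 5.5000: CF_t = 25.000000, DF = 0.812988, PV = 20.324693
  t = 6.0000: CF_t = 25.000000, DF = 0.797829, PV = 19.945724
  t = 6.5000: CF_t = 25.000000, DF = 0.782953, PV = 19.573821
  t = 7.0000: CF_t = 25.000000, DF = 0.768354, PV = 19.208853
  t = 7.5000: CF_t = 25.000000, DF = 0.754028, PV = 18.850690
  t = 8.0000: CF_t = 25.000000, DF = 0.739968, PV = 18.499205
  t = 8.5000: CF_t = 25.000000, DF = 0.726171, PV = 18.154274
  t = 9.0000: CF_t = 25.000000, DF = 0.712631, PV = 17.815774
  t = 9.5000: CF_t = 25.000000, DF = 0.699343, PV = 17.483586
  t = 10.0000: CF_t = 1025.000000, DF = 0.686304, PV = 703.461259
Price P = sum_t PV_t = 1099.062000
First compute Macaulay numerator sum_t t * PV_t:
  t * PV_t at t = 0.5000: 12.266928
  t * PV_t at t = 1.0000: 24.076405
  t * PV_t at t = 1.5000: 35.441224
  t * PV_t at t = 2.0000: 46.373862
  t * PV_t at t = 2.5000: 56.886485
  t * PV_t at t = 3.0000: 66.990954
  t * PV_t at t = 3.5000: 76.698835
  t * PV_t at t = 4.0000: 86.021404
  t * PV_t at t = 4.5000: 94.969656
  t * PV_t at t = 5.0000: 103.554309
  t * PV_t at t = 5.5000: 111.785809
  t * PV_t at t = 6.0000: 119.674343
  t * PV_t at t = 6.5000: 127.229838
  t * PV_t at t = 7.0000: 134.461971
  t * PV_t at t = 7.5000: 141.380174
  t * PV_t at t = 8.0000: 147.993640
  t * PV_t at t = 8.5000: 154.311327
  t * PV_t at t = 9.0000: 160.341967
  t * PV_t at t = 9.5000: 166.094066
  t * PV_t at t = 10.0000: 7034.612595
Macaulay duration D = 8901.165791 / 1099.062000 = 8.098875
Modified duration = D / (1 + y/m) = 8.098875 / (1 + 0.019000) = 7.947866


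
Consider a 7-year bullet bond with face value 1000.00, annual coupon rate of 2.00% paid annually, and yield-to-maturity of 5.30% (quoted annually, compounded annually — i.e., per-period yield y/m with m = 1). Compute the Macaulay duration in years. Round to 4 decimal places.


Answer: Macaulay duration = 6.5475 years

Derivation:
Coupon per period c = face * coupon_rate / m = 20.000000
Periods per year m = 1; per-period yield y/m = 0.053000
Number of cashflows N = 7
Cashflows (t years, CF_t, discount factor 1/(1+y/m)^(m*t), PV):
  t = 1.0000: CF_t = 20.000000, DF = 0.949668, PV = 18.993352
  t = 2.0000: CF_t = 20.000000, DF = 0.901869, PV = 18.037372
  t = 3.0000: CF_t = 20.000000, DF = 0.856475, PV = 17.129508
  t = 4.0000: CF_t = 20.000000, DF = 0.813367, PV = 16.267339
  t = 5.0000: CF_t = 20.000000, DF = 0.772428, PV = 15.448565
  t = 6.0000: CF_t = 20.000000, DF = 0.733550, PV = 14.671002
  t = 7.0000: CF_t = 1020.000000, DF = 0.696629, PV = 710.561338
Price P = sum_t PV_t = 811.108475
Macaulay numerator sum_t t * PV_t:
  t * PV_t at t = 1.0000: 18.993352
  t * PV_t at t = 2.0000: 36.074743
  t * PV_t at t = 3.0000: 51.388523
  t * PV_t at t = 4.0000: 65.069355
  t * PV_t at t = 5.0000: 77.242824
  t * PV_t at t = 6.0000: 88.026010
  t * PV_t at t = 7.0000: 4973.929364
Macaulay duration D = (sum_t t * PV_t) / P = 5310.724173 / 811.108475 = 6.547489


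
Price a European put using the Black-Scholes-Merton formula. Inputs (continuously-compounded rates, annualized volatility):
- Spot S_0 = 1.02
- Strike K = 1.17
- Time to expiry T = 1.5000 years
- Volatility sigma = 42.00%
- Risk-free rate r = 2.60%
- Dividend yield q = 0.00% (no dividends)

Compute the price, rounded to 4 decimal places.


Answer: Price = 0.2742

Derivation:
d1 = (ln(S/K) + (r - q + 0.5*sigma^2) * T) / (sigma * sqrt(T)) = 0.06628957
d2 = d1 - sigma * sqrt(T) = -0.44810328
exp(-rT) = 0.96175071; exp(-qT) = 1.00000000
P = K * exp(-rT) * N(-d2) - S_0 * exp(-qT) * N(-d1)
N(-d1) = 0.47357365; N(-d2) = 0.67296067
P = 1.1700 * 0.96175071 * 0.67296067 - 1.0200 * 1.00000000 * 0.47357365 = 0.2742


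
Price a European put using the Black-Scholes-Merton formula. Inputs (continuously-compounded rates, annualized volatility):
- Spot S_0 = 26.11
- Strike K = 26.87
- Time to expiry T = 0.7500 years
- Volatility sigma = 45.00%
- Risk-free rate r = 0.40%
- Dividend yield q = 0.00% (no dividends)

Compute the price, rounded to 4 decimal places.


d1 = (ln(S/K) + (r - q + 0.5*sigma^2) * T) / (sigma * sqrt(T)) = 0.12892991
d2 = d1 - sigma * sqrt(T) = -0.26078152
exp(-rT) = 0.99700450; exp(-qT) = 1.00000000
P = K * exp(-rT) * N(-d2) - S_0 * exp(-qT) * N(-d1)
N(-d1) = 0.44870655; N(-d2) = 0.60286950
P = 26.8700 * 0.99700450 * 0.60286950 - 26.1100 * 1.00000000 * 0.44870655 = 4.4349

Answer: Price = 4.4349


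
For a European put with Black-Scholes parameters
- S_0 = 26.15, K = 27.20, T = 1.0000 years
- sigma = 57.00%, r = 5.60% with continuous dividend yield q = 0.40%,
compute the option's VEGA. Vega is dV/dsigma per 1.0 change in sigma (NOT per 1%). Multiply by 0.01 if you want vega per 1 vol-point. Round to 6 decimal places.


Answer: Vega = 9.911904

Derivation:
d1 = 0.3071617846; d2 = -0.2628382154
phi(d1) = 0.3805595101; exp(-qT) = 0.9960079893; exp(-rT) = 0.9455391359
Vega = S * exp(-qT) * phi(d1) * sqrt(T) = 26.1500 * 0.9960079893 * 0.3805595101 * 1.0000000000 = 9.911904


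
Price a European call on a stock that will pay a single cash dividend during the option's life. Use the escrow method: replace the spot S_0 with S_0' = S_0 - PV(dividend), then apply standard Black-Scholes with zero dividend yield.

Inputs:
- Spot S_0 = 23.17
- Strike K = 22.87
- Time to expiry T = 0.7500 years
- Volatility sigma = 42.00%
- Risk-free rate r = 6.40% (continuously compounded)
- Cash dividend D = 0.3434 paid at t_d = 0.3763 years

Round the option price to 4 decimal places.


PV(D) = D * exp(-r * t_d) = 0.3434 * 0.97620449 = 0.33522862
S_0' = S_0 - PV(D) = 23.1700 - 0.33522862 = 22.83477138
d1 = (ln(S_0'/K) + (r + sigma^2/2)*T) / (sigma*sqrt(T)) = 0.30959288
d2 = d1 - sigma*sqrt(T) = -0.05413779
exp(-rT) = 0.95313379
N(d1) = 0.62156472; N(d2) = 0.47841269
C = S_0' * N(d1) - K * exp(-rT) * N(d2) = 22.83477138 * 0.62156472 - 22.8700 * 0.95313379 * 0.47841269 = 3.7648

Answer: Price = 3.7648


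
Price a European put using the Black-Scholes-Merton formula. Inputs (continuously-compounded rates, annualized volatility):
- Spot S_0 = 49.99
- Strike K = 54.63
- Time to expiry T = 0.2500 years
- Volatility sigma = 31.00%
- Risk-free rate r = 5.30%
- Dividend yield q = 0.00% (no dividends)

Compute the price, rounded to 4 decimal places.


Answer: Price = 5.5422

Derivation:
d1 = (ln(S/K) + (r - q + 0.5*sigma^2) * T) / (sigma * sqrt(T)) = -0.40966256
d2 = d1 - sigma * sqrt(T) = -0.56466256
exp(-rT) = 0.98683739; exp(-qT) = 1.00000000
P = K * exp(-rT) * N(-d2) - S_0 * exp(-qT) * N(-d1)
N(-d1) = 0.65897325; N(-d2) = 0.71384835
P = 54.6300 * 0.98683739 * 0.71384835 - 49.9900 * 1.00000000 * 0.65897325 = 5.5422


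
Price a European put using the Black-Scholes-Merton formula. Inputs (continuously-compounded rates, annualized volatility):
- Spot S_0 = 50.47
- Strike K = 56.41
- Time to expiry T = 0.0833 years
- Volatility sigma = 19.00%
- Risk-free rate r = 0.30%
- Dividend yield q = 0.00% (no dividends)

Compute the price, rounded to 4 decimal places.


Answer: Price = 5.9492

Derivation:
d1 = (ln(S/K) + (r - q + 0.5*sigma^2) * T) / (sigma * sqrt(T)) = -1.99706902
d2 = d1 - sigma * sqrt(T) = -2.05190632
exp(-rT) = 0.99975013; exp(-qT) = 1.00000000
P = K * exp(-rT) * N(-d2) - S_0 * exp(-qT) * N(-d1)
N(-d1) = 0.97709116; N(-d2) = 0.97991062
P = 56.4100 * 0.99975013 * 0.97991062 - 50.4700 * 1.00000000 * 0.97709116 = 5.9492


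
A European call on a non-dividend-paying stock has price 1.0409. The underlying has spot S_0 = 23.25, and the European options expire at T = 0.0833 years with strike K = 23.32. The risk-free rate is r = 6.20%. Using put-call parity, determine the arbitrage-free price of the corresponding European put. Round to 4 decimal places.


Answer: Put price = 0.9908

Derivation:
Put-call parity: C - P = S_0 * exp(-qT) - K * exp(-rT).
S_0 * exp(-qT) = 23.2500 * 1.00000000 = 23.25000000
K * exp(-rT) = 23.3200 * 0.99484871 = 23.19987200
P = C - S*exp(-qT) + K*exp(-rT)
P = 1.0409 - 23.25000000 + 23.19987200 = 0.9908


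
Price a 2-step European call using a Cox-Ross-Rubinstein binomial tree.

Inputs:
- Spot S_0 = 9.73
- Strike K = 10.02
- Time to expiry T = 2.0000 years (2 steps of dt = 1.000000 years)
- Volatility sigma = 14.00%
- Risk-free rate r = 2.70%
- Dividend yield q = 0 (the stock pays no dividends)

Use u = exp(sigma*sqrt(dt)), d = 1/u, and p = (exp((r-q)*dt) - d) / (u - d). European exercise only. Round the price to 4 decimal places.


dt = T/N = 1.000000
u = exp(sigma*sqrt(dt)) = 1.150274; d = 1/u = 0.869358
p = (exp((r-q)*dt) - d) / (u - d) = 0.562481
Discount per step: exp(-r*dt) = 0.973361
Stock lattice S(k, i) with i counting down-moves:
  k=0: S(0,0) = 9.7300
  k=1: S(1,0) = 11.1922; S(1,1) = 8.4589
  k=2: S(2,0) = 12.8741; S(2,1) = 9.7300; S(2,2) = 7.3538
Terminal payoffs V(N, i) = max(S_T - K, 0):
  V(2,0) = 2.854053; V(2,1) = 0.000000; V(2,2) = 0.000000
Backward induction: V(k, i) = exp(-r*dt) * [p * V(k+1, i) + (1-p) * V(k+1, i+1)].
  V(1,0) = exp(-r*dt) * [p*2.854053 + (1-p)*0.000000] = 1.562585
  V(1,1) = exp(-r*dt) * [p*0.000000 + (1-p)*0.000000] = 0.000000
  V(0,0) = exp(-r*dt) * [p*1.562585 + (1-p)*0.000000] = 0.855510

Answer: Price = V(0,0) = 0.8555


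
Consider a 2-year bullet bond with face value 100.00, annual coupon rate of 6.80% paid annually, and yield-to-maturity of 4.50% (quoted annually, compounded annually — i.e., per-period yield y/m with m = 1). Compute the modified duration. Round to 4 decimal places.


Answer: Modified duration = 1.8542

Derivation:
Coupon per period c = face * coupon_rate / m = 6.800000
Periods per year m = 1; per-period yield y/m = 0.045000
Number of cashflows N = 2
Cashflows (t years, CF_t, discount factor 1/(1+y/m)^(m*t), PV):
  t = 1.0000: CF_t = 6.800000, DF = 0.956938, PV = 6.507177
  t = 2.0000: CF_t = 106.800000, DF = 0.915730, PV = 97.799959
Price P = sum_t PV_t = 104.307136
First compute Macaulay numerator sum_t t * PV_t:
  t * PV_t at t = 1.0000: 6.507177
  t * PV_t at t = 2.0000: 195.599918
Macaulay duration D = 202.107095 / 104.307136 = 1.937615
Modified duration = D / (1 + y/m) = 1.937615 / (1 + 0.045000) = 1.854177


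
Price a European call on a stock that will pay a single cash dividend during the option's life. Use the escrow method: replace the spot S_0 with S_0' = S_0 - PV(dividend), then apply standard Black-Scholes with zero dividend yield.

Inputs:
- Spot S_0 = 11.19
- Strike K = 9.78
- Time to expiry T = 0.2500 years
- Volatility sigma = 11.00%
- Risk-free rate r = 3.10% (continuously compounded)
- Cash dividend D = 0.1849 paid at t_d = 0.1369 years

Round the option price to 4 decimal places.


Answer: Price = 1.3035

Derivation:
PV(D) = D * exp(-r * t_d) = 0.1849 * 0.99576509 = 0.18411697
S_0' = S_0 - PV(D) = 11.1900 - 0.18411697 = 11.00588303
d1 = (ln(S_0'/K) + (r + sigma^2/2)*T) / (sigma*sqrt(T)) = 2.31550849
d2 = d1 - sigma*sqrt(T) = 2.26050849
exp(-rT) = 0.99227995
N(d1) = 0.98970744; N(d2) = 0.98810515
C = S_0' * N(d1) - K * exp(-rT) * N(d2) = 11.00588303 * 0.98970744 - 9.7800 * 0.99227995 * 0.98810515 = 1.3035


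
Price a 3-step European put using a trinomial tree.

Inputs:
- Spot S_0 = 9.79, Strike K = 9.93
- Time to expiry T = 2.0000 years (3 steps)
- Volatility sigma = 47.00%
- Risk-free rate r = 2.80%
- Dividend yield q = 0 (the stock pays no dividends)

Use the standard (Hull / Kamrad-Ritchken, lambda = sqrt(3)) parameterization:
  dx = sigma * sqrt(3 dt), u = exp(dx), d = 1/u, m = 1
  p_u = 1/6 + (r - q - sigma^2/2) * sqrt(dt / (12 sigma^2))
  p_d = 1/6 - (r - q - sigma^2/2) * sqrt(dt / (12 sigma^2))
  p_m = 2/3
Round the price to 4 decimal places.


dt = T/N = 0.666667; dx = sigma*sqrt(3*dt) = 0.664680
u = exp(dx) = 1.943869; d = 1/u = 0.514438
p_u = 0.125318, p_m = 0.666667, p_d = 0.208015
Discount per step: exp(-r*dt) = 0.981506
Stock lattice S(k, j) with j the centered position index:
  k=0: S(0,+0) = 9.7900
  k=1: S(1,-1) = 5.0363; S(1,+0) = 9.7900; S(1,+1) = 19.0305
  k=2: S(2,-2) = 2.5909; S(2,-1) = 5.0363; S(2,+0) = 9.7900; S(2,+1) = 19.0305; S(2,+2) = 36.9928
  k=3: S(3,-3) = 1.3329; S(3,-2) = 2.5909; S(3,-1) = 5.0363; S(3,+0) = 9.7900; S(3,+1) = 19.0305; S(3,+2) = 36.9928; S(3,+3) = 71.9091
Terminal payoffs V(N, j) = max(K - S_T, 0):
  V(3,-3) = 8.597149; V(3,-2) = 7.339112; V(3,-1) = 4.893653; V(3,+0) = 0.140000; V(3,+1) = 0.000000; V(3,+2) = 0.000000; V(3,+3) = 0.000000
Backward induction: V(k, j) = exp(-r*dt) * [p_u * V(k+1, j+1) + p_m * V(k+1, j) + p_d * V(k+1, j-1)]
  V(2,-2) = exp(-r*dt) * [p_u*4.893653 + p_m*7.339112 + p_d*8.597149] = 7.159443
  V(2,-1) = exp(-r*dt) * [p_u*0.140000 + p_m*4.893653 + p_d*7.339112] = 4.717733
  V(2,+0) = exp(-r*dt) * [p_u*0.000000 + p_m*0.140000 + p_d*4.893653] = 1.090734
  V(2,+1) = exp(-r*dt) * [p_u*0.000000 + p_m*0.000000 + p_d*0.140000] = 0.028584
  V(2,+2) = exp(-r*dt) * [p_u*0.000000 + p_m*0.000000 + p_d*0.000000] = 0.000000
  V(1,-1) = exp(-r*dt) * [p_u*1.090734 + p_m*4.717733 + p_d*7.159443] = 4.682880
  V(1,+0) = exp(-r*dt) * [p_u*0.028584 + p_m*1.090734 + p_d*4.717733] = 1.680434
  V(1,+1) = exp(-r*dt) * [p_u*0.000000 + p_m*0.028584 + p_d*1.090734] = 0.241396
  V(0,+0) = exp(-r*dt) * [p_u*0.241396 + p_m*1.680434 + p_d*4.682880] = 2.085357

Answer: Price = V(0,0) = 2.0854


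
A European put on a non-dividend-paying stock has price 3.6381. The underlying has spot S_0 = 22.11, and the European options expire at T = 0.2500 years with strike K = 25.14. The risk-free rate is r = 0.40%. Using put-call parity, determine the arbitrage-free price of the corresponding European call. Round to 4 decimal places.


Answer: Call price = 0.6332

Derivation:
Put-call parity: C - P = S_0 * exp(-qT) - K * exp(-rT).
S_0 * exp(-qT) = 22.1100 * 1.00000000 = 22.11000000
K * exp(-rT) = 25.1400 * 0.99900050 = 25.11487257
C = P + S*exp(-qT) - K*exp(-rT)
C = 3.6381 + 22.11000000 - 25.11487257 = 0.6332


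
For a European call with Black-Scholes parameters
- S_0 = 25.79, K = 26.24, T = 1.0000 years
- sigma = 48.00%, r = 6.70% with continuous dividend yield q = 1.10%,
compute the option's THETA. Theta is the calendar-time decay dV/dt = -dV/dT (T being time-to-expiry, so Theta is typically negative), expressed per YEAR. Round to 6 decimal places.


Answer: Theta = -2.862317

Derivation:
d1 = 0.3206288663; d2 = -0.1593711337
phi(d1) = 0.3789541838; exp(-qT) = 0.9890602788; exp(-rT) = 0.9351952013
Theta = -S*exp(-qT)*phi(d1)*sigma/(2*sqrt(T)) - r*K*exp(-rT)*N(d2) + q*S*exp(-qT)*N(d1)
N(d1) = 0.6257541702; N(d2) = 0.4366882401; sqrt(T) = 1.0000000000
Term 1 = -25.7900 * 0.9890602788 * 0.3789541838 * 0.4800 / (2 * 1.0000000000) = -2.3199148815
Term 2 = -0.0670 * 26.2400 * 0.9351952013 * 0.4366882401 = -0.7179800876
Term 3 = 0.0110 * 25.7900 * 0.9890602788 * 0.6257541702 = 0.1755781790
Theta = -2.3199148815 + (-0.7179800876) + (0.1755781790) = -2.862317


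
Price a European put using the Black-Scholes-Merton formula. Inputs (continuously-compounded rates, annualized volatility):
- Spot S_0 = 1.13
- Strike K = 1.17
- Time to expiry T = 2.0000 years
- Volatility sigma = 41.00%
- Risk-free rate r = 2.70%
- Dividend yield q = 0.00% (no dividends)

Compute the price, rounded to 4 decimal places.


d1 = (ln(S/K) + (r - q + 0.5*sigma^2) * T) / (sigma * sqrt(T)) = 0.32305102
d2 = d1 - sigma * sqrt(T) = -0.25677654
exp(-rT) = 0.94743211; exp(-qT) = 1.00000000
P = K * exp(-rT) * N(-d2) - S_0 * exp(-qT) * N(-d1)
N(-d1) = 0.37332830; N(-d2) = 0.60132436
P = 1.1700 * 0.94743211 * 0.60132436 - 1.1300 * 1.00000000 * 0.37332830 = 0.2447

Answer: Price = 0.2447


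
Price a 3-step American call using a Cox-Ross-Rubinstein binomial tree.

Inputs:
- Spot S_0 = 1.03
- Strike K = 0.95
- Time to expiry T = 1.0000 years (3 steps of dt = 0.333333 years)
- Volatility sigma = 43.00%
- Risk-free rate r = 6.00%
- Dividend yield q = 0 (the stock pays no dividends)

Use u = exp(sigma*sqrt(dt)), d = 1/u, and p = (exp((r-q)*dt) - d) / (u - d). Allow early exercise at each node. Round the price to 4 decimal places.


Answer: Price = V(0,0) = 0.2507

Derivation:
dt = T/N = 0.333333
u = exp(sigma*sqrt(dt)) = 1.281794; d = 1/u = 0.780157
p = (exp((r-q)*dt) - d) / (u - d) = 0.478522
Discount per step: exp(-r*dt) = 0.980199
Stock lattice S(k, i) with i counting down-moves:
  k=0: S(0,0) = 1.0300
  k=1: S(1,0) = 1.3202; S(1,1) = 0.8036
  k=2: S(2,0) = 1.6923; S(2,1) = 1.0300; S(2,2) = 0.6269
  k=3: S(3,0) = 2.1692; S(3,1) = 1.3202; S(3,2) = 0.8036; S(3,3) = 0.4891
Terminal payoffs V(N, i) = max(S_T - K, 0):
  V(3,0) = 1.219161; V(3,1) = 0.370248; V(3,2) = 0.000000; V(3,3) = 0.000000
Backward induction: V(k, i) = exp(-r*dt) * [p * V(k+1, i) + (1-p) * V(k+1, i+1)]; then take max(V_cont, immediate exercise) for American.
  V(2,0) = exp(-r*dt) * [p*1.219161 + (1-p)*0.370248] = 0.761097; exercise = 0.742286; V(2,0) = max -> 0.761097
  V(2,1) = exp(-r*dt) * [p*0.370248 + (1-p)*0.000000] = 0.173664; exercise = 0.080000; V(2,1) = max -> 0.173664
  V(2,2) = exp(-r*dt) * [p*0.000000 + (1-p)*0.000000] = 0.000000; exercise = 0.000000; V(2,2) = max -> 0.000000
  V(1,0) = exp(-r*dt) * [p*0.761097 + (1-p)*0.173664] = 0.445759; exercise = 0.370248; V(1,0) = max -> 0.445759
  V(1,1) = exp(-r*dt) * [p*0.173664 + (1-p)*0.000000] = 0.081456; exercise = 0.000000; V(1,1) = max -> 0.081456
  V(0,0) = exp(-r*dt) * [p*0.445759 + (1-p)*0.081456] = 0.250718; exercise = 0.080000; V(0,0) = max -> 0.250718


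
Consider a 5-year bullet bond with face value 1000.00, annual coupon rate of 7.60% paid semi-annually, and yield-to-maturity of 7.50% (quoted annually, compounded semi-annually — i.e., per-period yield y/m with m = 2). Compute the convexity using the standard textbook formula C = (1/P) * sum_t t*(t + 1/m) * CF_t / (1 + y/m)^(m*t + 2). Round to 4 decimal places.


Answer: Convexity = 20.5237

Derivation:
Coupon per period c = face * coupon_rate / m = 38.000000
Periods per year m = 2; per-period yield y/m = 0.037500
Number of cashflows N = 10
Cashflows (t years, CF_t, discount factor 1/(1+y/m)^(m*t), PV):
  t = 0.5000: CF_t = 38.000000, DF = 0.963855, PV = 36.626506
  t = 1.0000: CF_t = 38.000000, DF = 0.929017, PV = 35.302656
  t = 1.5000: CF_t = 38.000000, DF = 0.895438, PV = 34.026657
  t = 2.0000: CF_t = 38.000000, DF = 0.863073, PV = 32.796778
  t = 2.5000: CF_t = 38.000000, DF = 0.831878, PV = 31.611352
  t = 3.0000: CF_t = 38.000000, DF = 0.801810, PV = 30.468773
  t = 3.5000: CF_t = 38.000000, DF = 0.772829, PV = 29.367492
  t = 4.0000: CF_t = 38.000000, DF = 0.744895, PV = 28.306016
  t = 4.5000: CF_t = 38.000000, DF = 0.717971, PV = 27.282907
  t = 5.0000: CF_t = 1038.000000, DF = 0.692020, PV = 718.317256
Price P = sum_t PV_t = 1004.106394
Convexity numerator sum_t t*(t + 1/m) * CF_t / (1+y/m)^(m*t + 2):
  t = 0.5000: term = 17.013328
  t = 1.0000: term = 49.195166
  t = 1.5000: term = 94.834056
  t = 2.0000: term = 152.343865
  t = 2.5000: term = 220.256190
  t = 3.0000: term = 297.213172
  t = 3.5000: term = 381.960703
  t = 4.0000: term = 473.342007
  t = 4.5000: term = 570.291575
  t = 5.0000: term = 18351.551328
Convexity = (1/P) * sum = 20608.001389 / 1004.106394 = 20.523723


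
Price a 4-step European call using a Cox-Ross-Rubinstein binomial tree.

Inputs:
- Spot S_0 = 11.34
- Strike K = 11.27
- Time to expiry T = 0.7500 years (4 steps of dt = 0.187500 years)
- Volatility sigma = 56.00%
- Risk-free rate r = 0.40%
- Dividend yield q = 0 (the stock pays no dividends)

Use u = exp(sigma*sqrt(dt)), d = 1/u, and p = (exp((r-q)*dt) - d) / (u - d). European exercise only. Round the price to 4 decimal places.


Answer: Price = V(0,0) = 2.0978

Derivation:
dt = T/N = 0.187500
u = exp(sigma*sqrt(dt)) = 1.274415; d = 1/u = 0.784674
p = (exp((r-q)*dt) - d) / (u - d) = 0.441206
Discount per step: exp(-r*dt) = 0.999250
Stock lattice S(k, i) with i counting down-moves:
  k=0: S(0,0) = 11.3400
  k=1: S(1,0) = 14.4519; S(1,1) = 8.8982
  k=2: S(2,0) = 18.4177; S(2,1) = 11.3400; S(2,2) = 6.9822
  k=3: S(3,0) = 23.4718; S(3,1) = 14.4519; S(3,2) = 8.8982; S(3,3) = 5.4787
  k=4: S(4,0) = 29.9127; S(4,1) = 18.4177; S(4,2) = 11.3400; S(4,3) = 6.9822; S(4,4) = 4.2990
Terminal payoffs V(N, i) = max(S_T - K, 0):
  V(4,0) = 18.642748; V(4,1) = 7.147670; V(4,2) = 0.070000; V(4,3) = 0.000000; V(4,4) = 0.000000
Backward induction: V(k, i) = exp(-r*dt) * [p * V(k+1, i) + (1-p) * V(k+1, i+1)].
  V(3,0) = exp(-r*dt) * [p*18.642748 + (1-p)*7.147670] = 12.210201
  V(3,1) = exp(-r*dt) * [p*7.147670 + (1-p)*0.070000] = 3.190313
  V(3,2) = exp(-r*dt) * [p*0.070000 + (1-p)*0.000000] = 0.030861
  V(3,3) = exp(-r*dt) * [p*0.000000 + (1-p)*0.000000] = 0.000000
  V(2,0) = exp(-r*dt) * [p*12.210201 + (1-p)*3.190313] = 7.164562
  V(2,1) = exp(-r*dt) * [p*3.190313 + (1-p)*0.030861] = 1.423761
  V(2,2) = exp(-r*dt) * [p*0.030861 + (1-p)*0.000000] = 0.013606
  V(1,0) = exp(-r*dt) * [p*7.164562 + (1-p)*1.423761] = 3.953668
  V(1,1) = exp(-r*dt) * [p*1.423761 + (1-p)*0.013606] = 0.635297
  V(0,0) = exp(-r*dt) * [p*3.953668 + (1-p)*0.635297] = 2.097807


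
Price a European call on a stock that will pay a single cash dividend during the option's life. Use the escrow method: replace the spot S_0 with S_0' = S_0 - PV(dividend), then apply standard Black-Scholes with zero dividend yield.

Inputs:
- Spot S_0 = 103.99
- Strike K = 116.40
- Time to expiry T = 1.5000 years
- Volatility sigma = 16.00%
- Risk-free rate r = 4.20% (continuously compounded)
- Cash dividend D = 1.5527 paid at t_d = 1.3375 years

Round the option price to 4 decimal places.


PV(D) = D * exp(-r * t_d) = 1.5527 * 0.94537368 = 1.46788171
S_0' = S_0 - PV(D) = 103.9900 - 1.46788171 = 102.52211829
d1 = (ln(S_0'/K) + (r + sigma^2/2)*T) / (sigma*sqrt(T)) = -0.22838416
d2 = d1 - sigma*sqrt(T) = -0.42434334
exp(-rT) = 0.93894347
N(d1) = 0.40967380; N(d2) = 0.33565772
C = S_0' * N(d1) - K * exp(-rT) * N(d2) = 102.52211829 * 0.40967380 - 116.4000 * 0.93894347 * 0.33565772 = 5.3156

Answer: Price = 5.3156


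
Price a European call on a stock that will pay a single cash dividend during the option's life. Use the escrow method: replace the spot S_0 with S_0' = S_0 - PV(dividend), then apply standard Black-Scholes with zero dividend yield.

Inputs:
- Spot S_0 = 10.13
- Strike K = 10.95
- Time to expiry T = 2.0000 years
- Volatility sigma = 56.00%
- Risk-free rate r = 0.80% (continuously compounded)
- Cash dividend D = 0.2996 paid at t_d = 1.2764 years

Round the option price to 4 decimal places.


Answer: Price = 2.7213

Derivation:
PV(D) = D * exp(-r * t_d) = 0.2996 * 0.98984076 = 0.29655629
S_0' = S_0 - PV(D) = 10.1300 - 0.29655629 = 9.83344371
d1 = (ln(S_0'/K) + (r + sigma^2/2)*T) / (sigma*sqrt(T)) = 0.28038014
d2 = d1 - sigma*sqrt(T) = -0.51157945
exp(-rT) = 0.98412732
N(d1) = 0.61040706; N(d2) = 0.30447268
C = S_0' * N(d1) - K * exp(-rT) * N(d2) = 9.83344371 * 0.61040706 - 10.9500 * 0.98412732 * 0.30447268 = 2.7213


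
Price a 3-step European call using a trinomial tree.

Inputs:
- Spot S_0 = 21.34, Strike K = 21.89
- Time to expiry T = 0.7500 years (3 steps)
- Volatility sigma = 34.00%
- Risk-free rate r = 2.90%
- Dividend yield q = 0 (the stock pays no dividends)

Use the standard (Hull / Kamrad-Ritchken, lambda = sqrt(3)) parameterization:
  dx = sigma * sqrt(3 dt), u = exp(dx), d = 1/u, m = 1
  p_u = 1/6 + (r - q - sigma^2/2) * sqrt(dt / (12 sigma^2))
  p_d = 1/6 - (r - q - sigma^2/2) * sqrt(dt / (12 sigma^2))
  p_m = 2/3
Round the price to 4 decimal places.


dt = T/N = 0.250000; dx = sigma*sqrt(3*dt) = 0.294449
u = exp(dx) = 1.342386; d = 1/u = 0.744942
p_u = 0.154440, p_m = 0.666667, p_d = 0.178893
Discount per step: exp(-r*dt) = 0.992776
Stock lattice S(k, j) with j the centered position index:
  k=0: S(0,+0) = 21.3400
  k=1: S(1,-1) = 15.8971; S(1,+0) = 21.3400; S(1,+1) = 28.6465
  k=2: S(2,-2) = 11.8424; S(2,-1) = 15.8971; S(2,+0) = 21.3400; S(2,+1) = 28.6465; S(2,+2) = 38.4547
  k=3: S(3,-3) = 8.8219; S(3,-2) = 11.8424; S(3,-1) = 15.8971; S(3,+0) = 21.3400; S(3,+1) = 28.6465; S(3,+2) = 38.4547; S(3,+3) = 51.6210
Terminal payoffs V(N, j) = max(S_T - K, 0):
  V(3,-3) = 0.000000; V(3,-2) = 0.000000; V(3,-1) = 0.000000; V(3,+0) = 0.000000; V(3,+1) = 6.756518; V(3,+2) = 16.564684; V(3,+3) = 29.731031
Backward induction: V(k, j) = exp(-r*dt) * [p_u * V(k+1, j+1) + p_m * V(k+1, j) + p_d * V(k+1, j-1)]
  V(2,-2) = exp(-r*dt) * [p_u*0.000000 + p_m*0.000000 + p_d*0.000000] = 0.000000
  V(2,-1) = exp(-r*dt) * [p_u*0.000000 + p_m*0.000000 + p_d*0.000000] = 0.000000
  V(2,+0) = exp(-r*dt) * [p_u*6.756518 + p_m*0.000000 + p_d*0.000000] = 1.035942
  V(2,+1) = exp(-r*dt) * [p_u*16.564684 + p_m*6.756518 + p_d*0.000000] = 7.011583
  V(2,+2) = exp(-r*dt) * [p_u*29.731031 + p_m*16.564684 + p_d*6.756518] = 16.721815
  V(1,-1) = exp(-r*dt) * [p_u*1.035942 + p_m*0.000000 + p_d*0.000000] = 0.158836
  V(1,+0) = exp(-r*dt) * [p_u*7.011583 + p_m*1.035942 + p_d*0.000000] = 1.760688
  V(1,+1) = exp(-r*dt) * [p_u*16.721815 + p_m*7.011583 + p_d*1.035942] = 7.388475
  V(0,+0) = exp(-r*dt) * [p_u*7.388475 + p_m*1.760688 + p_d*0.158836] = 2.326358

Answer: Price = V(0,0) = 2.3264


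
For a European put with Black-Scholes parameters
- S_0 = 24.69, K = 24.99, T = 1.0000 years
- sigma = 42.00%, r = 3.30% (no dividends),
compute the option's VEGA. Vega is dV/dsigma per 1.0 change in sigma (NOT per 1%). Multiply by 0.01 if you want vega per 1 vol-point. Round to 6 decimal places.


d1 = 0.2598156155; d2 = -0.1601843845
phi(d1) = 0.3857018527; exp(-qT) = 1.0000000000; exp(-rT) = 0.9675385596
Vega = S * exp(-qT) * phi(d1) * sqrt(T) = 24.6900 * 1.0000000000 * 0.3857018527 * 1.0000000000 = 9.522979

Answer: Vega = 9.522979


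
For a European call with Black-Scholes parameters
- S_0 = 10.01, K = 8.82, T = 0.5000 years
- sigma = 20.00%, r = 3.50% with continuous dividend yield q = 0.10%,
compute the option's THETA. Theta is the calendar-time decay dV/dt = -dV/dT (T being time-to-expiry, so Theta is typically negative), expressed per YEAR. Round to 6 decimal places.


d1 = 1.0858524299; d2 = 0.9444310737
phi(d1) = 0.2212468388; exp(-qT) = 0.9995001250; exp(-rT) = 0.9826522357
Theta = -S*exp(-qT)*phi(d1)*sigma/(2*sqrt(T)) - r*K*exp(-rT)*N(d2) + q*S*exp(-qT)*N(d1)
N(d1) = 0.8612278571; N(d2) = 0.8275252957; sqrt(T) = 0.7071067812
Term 1 = -10.0100 * 0.9995001250 * 0.2212468388 * 0.2000 / (2 * 0.7071067812) = -0.3130466079
Term 2 = -0.0350 * 8.8200 * 0.9826522357 * 0.8275252957 = -0.2510254499
Term 3 = 0.0010 * 10.0100 * 0.9995001250 * 0.8612278571 = 0.0086165815
Theta = -0.3130466079 + (-0.2510254499) + (0.0086165815) = -0.555455

Answer: Theta = -0.555455
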